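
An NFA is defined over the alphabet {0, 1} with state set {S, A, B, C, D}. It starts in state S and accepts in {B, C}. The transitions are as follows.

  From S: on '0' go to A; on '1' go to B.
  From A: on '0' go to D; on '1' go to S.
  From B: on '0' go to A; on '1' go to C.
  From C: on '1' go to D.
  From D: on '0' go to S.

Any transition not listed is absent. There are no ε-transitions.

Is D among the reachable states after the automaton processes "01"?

No

Start in {S}.
Read '0': S→{A}; now {A}.
Read '1': A→{S}; now {S}.
State D is not in {S}.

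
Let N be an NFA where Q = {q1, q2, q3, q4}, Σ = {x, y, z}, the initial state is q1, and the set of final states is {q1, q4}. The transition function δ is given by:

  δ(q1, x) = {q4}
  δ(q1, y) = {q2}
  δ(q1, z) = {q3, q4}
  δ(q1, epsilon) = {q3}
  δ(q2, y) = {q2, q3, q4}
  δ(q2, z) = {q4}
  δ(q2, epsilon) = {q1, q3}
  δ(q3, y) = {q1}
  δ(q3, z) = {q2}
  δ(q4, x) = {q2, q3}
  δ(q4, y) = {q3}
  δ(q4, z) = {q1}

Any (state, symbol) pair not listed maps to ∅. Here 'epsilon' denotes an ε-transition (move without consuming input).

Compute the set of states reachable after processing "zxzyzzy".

Start: ε-closure({q1}) = {q1, q3}.
Read 'z': {q1, q3} → {q1, q2, q3, q4}.
Read 'x': {q1, q2, q3, q4} → {q1, q2, q3, q4}.
Read 'z': {q1, q2, q3, q4} → {q1, q2, q3, q4}.
Read 'y': {q1, q2, q3, q4} → {q1, q2, q3, q4}.
Read 'z': {q1, q2, q3, q4} → {q1, q2, q3, q4}.
Read 'z': {q1, q2, q3, q4} → {q1, q2, q3, q4}.
Read 'y': {q1, q2, q3, q4} → {q1, q2, q3, q4}.

{q1, q2, q3, q4}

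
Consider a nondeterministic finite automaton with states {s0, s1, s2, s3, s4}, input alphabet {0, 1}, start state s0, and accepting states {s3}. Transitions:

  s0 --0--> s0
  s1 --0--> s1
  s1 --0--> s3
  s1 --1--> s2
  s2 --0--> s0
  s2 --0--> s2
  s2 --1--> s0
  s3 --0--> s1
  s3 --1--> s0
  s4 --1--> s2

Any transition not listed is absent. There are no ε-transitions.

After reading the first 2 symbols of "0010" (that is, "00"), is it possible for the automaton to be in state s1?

No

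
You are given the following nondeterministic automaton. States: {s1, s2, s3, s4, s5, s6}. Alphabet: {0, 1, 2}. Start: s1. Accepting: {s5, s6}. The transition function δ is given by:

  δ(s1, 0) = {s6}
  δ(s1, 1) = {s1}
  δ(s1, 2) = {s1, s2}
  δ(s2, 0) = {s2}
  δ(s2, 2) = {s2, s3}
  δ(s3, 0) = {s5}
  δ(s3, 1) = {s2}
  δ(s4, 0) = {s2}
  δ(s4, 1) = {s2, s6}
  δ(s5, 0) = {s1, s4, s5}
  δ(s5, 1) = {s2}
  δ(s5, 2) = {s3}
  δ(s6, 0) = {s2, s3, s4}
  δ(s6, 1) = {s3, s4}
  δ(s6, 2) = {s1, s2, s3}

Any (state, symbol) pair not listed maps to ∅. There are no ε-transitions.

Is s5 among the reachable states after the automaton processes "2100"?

Start in {s1}.
Read '2': s1→{s1, s2}; now {s1, s2}.
Read '1': s1→{s1}, s2→∅; now {s1}.
Read '0': s1→{s6}; now {s6}.
Read '0': s6→{s2, s3, s4}; now {s2, s3, s4}.
State s5 is not in {s2, s3, s4}.

No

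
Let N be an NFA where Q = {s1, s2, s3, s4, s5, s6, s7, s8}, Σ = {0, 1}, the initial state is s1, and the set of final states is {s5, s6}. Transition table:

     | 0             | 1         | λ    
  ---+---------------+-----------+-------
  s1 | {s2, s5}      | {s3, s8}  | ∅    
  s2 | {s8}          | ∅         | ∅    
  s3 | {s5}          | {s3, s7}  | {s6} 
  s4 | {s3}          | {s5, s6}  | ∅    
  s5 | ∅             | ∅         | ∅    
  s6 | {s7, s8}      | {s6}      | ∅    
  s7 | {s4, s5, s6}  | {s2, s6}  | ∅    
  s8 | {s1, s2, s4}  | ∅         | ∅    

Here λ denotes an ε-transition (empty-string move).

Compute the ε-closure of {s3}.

{s3, s6}

Begin with {s3}.
ε-move s3 → s6; add s6.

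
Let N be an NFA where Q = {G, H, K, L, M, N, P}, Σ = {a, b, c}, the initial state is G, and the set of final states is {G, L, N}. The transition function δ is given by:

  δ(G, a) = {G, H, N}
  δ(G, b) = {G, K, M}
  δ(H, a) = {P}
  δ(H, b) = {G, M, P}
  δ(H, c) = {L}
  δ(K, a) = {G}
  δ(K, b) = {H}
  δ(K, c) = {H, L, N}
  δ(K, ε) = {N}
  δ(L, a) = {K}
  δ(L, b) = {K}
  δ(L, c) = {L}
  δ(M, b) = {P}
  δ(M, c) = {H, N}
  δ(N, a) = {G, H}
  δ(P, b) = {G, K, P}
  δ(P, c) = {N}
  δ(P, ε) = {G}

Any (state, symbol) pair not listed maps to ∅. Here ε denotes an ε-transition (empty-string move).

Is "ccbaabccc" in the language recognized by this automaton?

No

Start in {G}.
Read 'c': G→∅; now ∅.
The set is empty and remains empty for the remaining 8 symbols.
The final set ∅ contains no accepting state.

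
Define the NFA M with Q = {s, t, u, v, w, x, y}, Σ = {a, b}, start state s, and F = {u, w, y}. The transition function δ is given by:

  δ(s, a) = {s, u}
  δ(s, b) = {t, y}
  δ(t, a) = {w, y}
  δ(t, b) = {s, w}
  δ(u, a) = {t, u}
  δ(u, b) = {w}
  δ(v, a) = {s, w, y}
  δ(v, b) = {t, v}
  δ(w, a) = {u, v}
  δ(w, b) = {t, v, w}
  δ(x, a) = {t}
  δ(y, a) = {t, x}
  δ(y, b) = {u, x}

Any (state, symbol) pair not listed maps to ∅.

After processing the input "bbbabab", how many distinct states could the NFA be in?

Start in {s}.
Read 'b': s→{t, y}; now {t, y}.
Read 'b': t→{s, w}, y→{u, x}; now {s, u, w, x}.
Read 'b': s→{t, y}, u→{w}, w→{t, v, w}, x→∅; now {t, v, w, y}.
Read 'a': t→{w, y}, v→{s, w, y}, w→{u, v}, y→{t, x}; now {s, t, u, v, w, x, y}.
Read 'b': s→{t, y}, t→{s, w}, u→{w}, v→{t, v}, w→{t, v, w}, x→∅, y→{u, x}; now {s, t, u, v, w, x, y}.
Read 'a': s→{s, u}, t→{w, y}, u→{t, u}, v→{s, w, y}, w→{u, v}, x→{t}, y→{t, x}; now {s, t, u, v, w, x, y}.
Read 'b': s→{t, y}, t→{s, w}, u→{w}, v→{t, v}, w→{t, v, w}, x→∅, y→{u, x}; now {s, t, u, v, w, x, y}.
That set has 7 states.

7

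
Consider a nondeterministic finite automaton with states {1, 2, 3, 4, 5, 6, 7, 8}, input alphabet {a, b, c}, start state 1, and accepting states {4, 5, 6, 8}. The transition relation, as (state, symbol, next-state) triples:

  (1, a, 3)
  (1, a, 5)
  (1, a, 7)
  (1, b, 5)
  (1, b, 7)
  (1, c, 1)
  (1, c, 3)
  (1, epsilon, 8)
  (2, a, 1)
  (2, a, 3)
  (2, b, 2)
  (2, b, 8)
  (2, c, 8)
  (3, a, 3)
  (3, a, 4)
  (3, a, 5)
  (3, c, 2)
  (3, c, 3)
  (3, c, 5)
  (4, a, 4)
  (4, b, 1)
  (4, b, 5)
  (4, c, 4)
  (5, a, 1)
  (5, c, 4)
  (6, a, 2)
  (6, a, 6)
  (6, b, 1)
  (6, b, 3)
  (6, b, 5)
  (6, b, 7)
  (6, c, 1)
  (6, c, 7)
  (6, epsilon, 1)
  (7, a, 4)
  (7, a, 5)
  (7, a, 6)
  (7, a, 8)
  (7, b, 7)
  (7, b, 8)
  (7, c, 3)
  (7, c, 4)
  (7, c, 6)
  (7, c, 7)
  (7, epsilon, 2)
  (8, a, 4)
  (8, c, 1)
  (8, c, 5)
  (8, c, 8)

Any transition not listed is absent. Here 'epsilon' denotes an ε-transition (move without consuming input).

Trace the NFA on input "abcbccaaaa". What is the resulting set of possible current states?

Start: ε-closure({1}) = {1, 8}.
Read 'a': {1, 8} → {2, 3, 4, 5, 7}.
Read 'b': {2, 3, 4, 5, 7} → {1, 2, 5, 7, 8}.
Read 'c': {1, 2, 5, 7, 8} → {1, 2, 3, 4, 5, 6, 7, 8}.
Read 'b': {1, 2, 3, 4, 5, 6, 7, 8} → {1, 2, 3, 5, 7, 8}.
Read 'c': {1, 2, 3, 5, 7, 8} → {1, 2, 3, 4, 5, 6, 7, 8}.
Read 'c': {1, 2, 3, 4, 5, 6, 7, 8} → {1, 2, 3, 4, 5, 6, 7, 8}.
Read 'a': {1, 2, 3, 4, 5, 6, 7, 8} → {1, 2, 3, 4, 5, 6, 7, 8}.
Read 'a': {1, 2, 3, 4, 5, 6, 7, 8} → {1, 2, 3, 4, 5, 6, 7, 8}.
Read 'a': {1, 2, 3, 4, 5, 6, 7, 8} → {1, 2, 3, 4, 5, 6, 7, 8}.
Read 'a': {1, 2, 3, 4, 5, 6, 7, 8} → {1, 2, 3, 4, 5, 6, 7, 8}.

{1, 2, 3, 4, 5, 6, 7, 8}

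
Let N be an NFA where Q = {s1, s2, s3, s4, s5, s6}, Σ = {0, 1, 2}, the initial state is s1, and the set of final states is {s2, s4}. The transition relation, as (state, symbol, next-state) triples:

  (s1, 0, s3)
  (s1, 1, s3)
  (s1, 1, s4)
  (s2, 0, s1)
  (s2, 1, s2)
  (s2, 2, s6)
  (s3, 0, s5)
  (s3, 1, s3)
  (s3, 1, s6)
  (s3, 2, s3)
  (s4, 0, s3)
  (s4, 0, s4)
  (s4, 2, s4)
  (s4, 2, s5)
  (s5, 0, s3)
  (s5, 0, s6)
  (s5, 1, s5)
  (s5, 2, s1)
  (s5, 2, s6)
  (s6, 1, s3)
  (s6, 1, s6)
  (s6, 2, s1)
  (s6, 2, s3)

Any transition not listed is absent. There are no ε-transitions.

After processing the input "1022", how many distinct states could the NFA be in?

Start in {s1}.
Read '1': {s1} → {s3, s4}.
Read '0': {s3, s4} → {s3, s4, s5}.
Read '2': {s3, s4, s5} → {s1, s3, s4, s5, s6}.
Read '2': {s1, s3, s4, s5, s6} → {s1, s3, s4, s5, s6}.
That set has 5 states.

5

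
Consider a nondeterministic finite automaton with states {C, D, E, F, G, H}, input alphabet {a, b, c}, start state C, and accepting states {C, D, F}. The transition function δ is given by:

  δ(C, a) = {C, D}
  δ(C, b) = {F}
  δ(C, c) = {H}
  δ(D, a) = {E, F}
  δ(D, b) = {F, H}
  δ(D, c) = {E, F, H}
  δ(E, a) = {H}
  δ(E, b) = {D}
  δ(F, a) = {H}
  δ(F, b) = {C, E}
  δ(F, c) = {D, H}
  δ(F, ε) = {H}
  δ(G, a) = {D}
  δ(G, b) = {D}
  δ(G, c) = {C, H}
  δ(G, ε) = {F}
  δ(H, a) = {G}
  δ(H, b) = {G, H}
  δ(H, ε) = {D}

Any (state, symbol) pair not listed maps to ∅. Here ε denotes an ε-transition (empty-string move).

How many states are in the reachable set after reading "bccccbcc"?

4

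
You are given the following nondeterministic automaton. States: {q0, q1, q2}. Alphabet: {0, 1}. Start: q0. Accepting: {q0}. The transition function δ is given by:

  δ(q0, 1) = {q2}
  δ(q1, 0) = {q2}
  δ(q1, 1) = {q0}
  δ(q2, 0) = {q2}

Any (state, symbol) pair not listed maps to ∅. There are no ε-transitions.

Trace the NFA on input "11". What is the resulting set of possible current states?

Start in {q0}.
Read '1': q0→{q2}; now {q2}.
Read '1': q2→∅; now ∅.

∅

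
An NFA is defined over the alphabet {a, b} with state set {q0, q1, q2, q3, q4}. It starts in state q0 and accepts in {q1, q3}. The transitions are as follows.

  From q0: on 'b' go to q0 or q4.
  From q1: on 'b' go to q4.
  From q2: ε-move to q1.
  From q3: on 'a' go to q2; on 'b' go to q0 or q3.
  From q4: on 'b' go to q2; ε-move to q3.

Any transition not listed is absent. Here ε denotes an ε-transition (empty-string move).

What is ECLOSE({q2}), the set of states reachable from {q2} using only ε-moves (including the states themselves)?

Begin with {q2}.
ε-move q2 → q1; add q1.

{q1, q2}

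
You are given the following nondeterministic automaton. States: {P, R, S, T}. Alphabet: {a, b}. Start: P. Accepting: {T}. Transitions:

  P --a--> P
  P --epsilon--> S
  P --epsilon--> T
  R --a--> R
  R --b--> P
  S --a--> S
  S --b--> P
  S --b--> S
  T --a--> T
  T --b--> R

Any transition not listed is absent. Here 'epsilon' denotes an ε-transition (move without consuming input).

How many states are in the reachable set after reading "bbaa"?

4

Start: ε-closure({P}) = {P, S, T}.
Read 'b': {P, S, T} → {P, R, S, T}.
Read 'b': {P, R, S, T} → {P, R, S, T}.
Read 'a': {P, R, S, T} → {P, R, S, T}.
Read 'a': {P, R, S, T} → {P, R, S, T}.
That set has 4 states.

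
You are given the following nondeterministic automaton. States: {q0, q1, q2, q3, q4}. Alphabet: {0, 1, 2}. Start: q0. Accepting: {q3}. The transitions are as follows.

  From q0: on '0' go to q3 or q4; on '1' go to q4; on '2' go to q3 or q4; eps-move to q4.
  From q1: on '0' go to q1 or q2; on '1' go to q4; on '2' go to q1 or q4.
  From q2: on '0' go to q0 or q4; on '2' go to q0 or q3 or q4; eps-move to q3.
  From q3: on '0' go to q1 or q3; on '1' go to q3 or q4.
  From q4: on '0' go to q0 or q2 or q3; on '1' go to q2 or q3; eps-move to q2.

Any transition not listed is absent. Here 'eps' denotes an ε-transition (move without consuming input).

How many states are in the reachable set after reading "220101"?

3

Start: ε-closure({q0}) = {q0, q2, q3, q4}.
Read '2': q0→{q3, q4}, q2→{q0, q3, q4}, q3→∅, q4→∅; union {q0, q3, q4}; ε-closure = {q0, q2, q3, q4}.
Read '2': q0→{q3, q4}, q2→{q0, q3, q4}, q3→∅, q4→∅; union {q0, q3, q4}; ε-closure = {q0, q2, q3, q4}.
Read '0': q0→{q3, q4}, q2→{q0, q4}, q3→{q1, q3}, q4→{q0, q2, q3}; now {q0, q1, q2, q3, q4}.
Read '1': q0→{q4}, q1→{q4}, q2→∅, q3→{q3, q4}, q4→{q2, q3}; now {q2, q3, q4}.
Read '0': q2→{q0, q4}, q3→{q1, q3}, q4→{q0, q2, q3}; now {q0, q1, q2, q3, q4}.
Read '1': q0→{q4}, q1→{q4}, q2→∅, q3→{q3, q4}, q4→{q2, q3}; now {q2, q3, q4}.
That set has 3 states.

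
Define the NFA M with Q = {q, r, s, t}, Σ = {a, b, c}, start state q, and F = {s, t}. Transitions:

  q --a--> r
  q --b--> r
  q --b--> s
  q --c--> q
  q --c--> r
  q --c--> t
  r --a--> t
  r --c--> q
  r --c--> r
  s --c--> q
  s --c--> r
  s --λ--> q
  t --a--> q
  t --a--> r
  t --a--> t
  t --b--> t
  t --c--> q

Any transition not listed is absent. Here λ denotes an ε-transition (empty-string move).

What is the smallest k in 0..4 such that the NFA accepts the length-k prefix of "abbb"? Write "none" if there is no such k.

Start in {q}.
Read 'a': q→{r}; now {r}.
Read 'b': r→∅; now ∅.
The set is empty and remains empty for the remaining 2 symbols.
No reachable set along the way intersects F.

none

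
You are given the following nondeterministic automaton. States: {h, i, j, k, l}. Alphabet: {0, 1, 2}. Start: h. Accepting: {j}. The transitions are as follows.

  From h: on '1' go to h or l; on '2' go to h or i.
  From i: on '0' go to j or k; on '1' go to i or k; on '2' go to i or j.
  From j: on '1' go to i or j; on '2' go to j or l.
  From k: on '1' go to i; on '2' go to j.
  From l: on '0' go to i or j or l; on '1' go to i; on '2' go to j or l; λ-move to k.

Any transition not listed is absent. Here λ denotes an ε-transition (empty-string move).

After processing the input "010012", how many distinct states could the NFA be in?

Start in {h}.
Read '0': h→∅; now ∅.
The set is empty and remains empty for the remaining 5 symbols.
That set has 0 states.

0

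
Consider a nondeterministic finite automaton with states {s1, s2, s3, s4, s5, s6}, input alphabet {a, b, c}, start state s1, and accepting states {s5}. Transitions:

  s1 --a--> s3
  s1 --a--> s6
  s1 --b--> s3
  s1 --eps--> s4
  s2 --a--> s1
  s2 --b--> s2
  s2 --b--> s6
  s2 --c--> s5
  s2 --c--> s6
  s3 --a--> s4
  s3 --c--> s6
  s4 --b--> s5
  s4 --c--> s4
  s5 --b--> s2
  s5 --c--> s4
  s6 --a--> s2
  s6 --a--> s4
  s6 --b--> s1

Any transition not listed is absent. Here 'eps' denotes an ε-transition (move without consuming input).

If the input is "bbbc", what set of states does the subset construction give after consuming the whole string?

{s5, s6}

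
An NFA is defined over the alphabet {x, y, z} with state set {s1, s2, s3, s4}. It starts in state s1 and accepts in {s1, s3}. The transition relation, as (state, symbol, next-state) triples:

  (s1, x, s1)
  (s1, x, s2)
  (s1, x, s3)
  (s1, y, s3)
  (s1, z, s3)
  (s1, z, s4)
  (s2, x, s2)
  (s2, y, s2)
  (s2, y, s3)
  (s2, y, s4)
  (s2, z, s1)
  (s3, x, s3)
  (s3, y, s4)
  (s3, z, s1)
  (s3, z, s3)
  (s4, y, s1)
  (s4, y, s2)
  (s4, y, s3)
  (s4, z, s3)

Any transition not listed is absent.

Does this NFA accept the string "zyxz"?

Start in {s1}.
Read 'z': s1→{s3, s4}; now {s3, s4}.
Read 'y': s3→{s4}, s4→{s1, s2, s3}; now {s1, s2, s3, s4}.
Read 'x': s1→{s1, s2, s3}, s2→{s2}, s3→{s3}, s4→∅; now {s1, s2, s3}.
Read 'z': s1→{s3, s4}, s2→{s1}, s3→{s1, s3}; now {s1, s3, s4}.
The final set {s1, s3, s4} contains the accepting states s1, s3.

Yes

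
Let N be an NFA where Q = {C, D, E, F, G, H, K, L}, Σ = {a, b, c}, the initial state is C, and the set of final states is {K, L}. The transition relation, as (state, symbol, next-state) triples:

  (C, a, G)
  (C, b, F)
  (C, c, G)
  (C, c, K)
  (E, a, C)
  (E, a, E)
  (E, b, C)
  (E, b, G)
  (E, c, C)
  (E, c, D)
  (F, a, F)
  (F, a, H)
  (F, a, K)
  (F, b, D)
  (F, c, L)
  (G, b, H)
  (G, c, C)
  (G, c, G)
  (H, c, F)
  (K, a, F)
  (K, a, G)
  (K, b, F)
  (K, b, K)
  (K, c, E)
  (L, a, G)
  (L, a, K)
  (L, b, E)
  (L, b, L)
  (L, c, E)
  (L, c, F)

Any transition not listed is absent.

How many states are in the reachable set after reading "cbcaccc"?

Start in {C}.
Read 'c': {C} → {G, K}.
Read 'b': {G, K} → {F, H, K}.
Read 'c': {F, H, K} → {E, F, L}.
Read 'a': {E, F, L} → {C, E, F, G, H, K}.
Read 'c': {C, E, F, G, H, K} → {C, D, E, F, G, K, L}.
Read 'c': {C, D, E, F, G, K, L} → {C, D, E, F, G, K, L}.
Read 'c': {C, D, E, F, G, K, L} → {C, D, E, F, G, K, L}.
That set has 7 states.

7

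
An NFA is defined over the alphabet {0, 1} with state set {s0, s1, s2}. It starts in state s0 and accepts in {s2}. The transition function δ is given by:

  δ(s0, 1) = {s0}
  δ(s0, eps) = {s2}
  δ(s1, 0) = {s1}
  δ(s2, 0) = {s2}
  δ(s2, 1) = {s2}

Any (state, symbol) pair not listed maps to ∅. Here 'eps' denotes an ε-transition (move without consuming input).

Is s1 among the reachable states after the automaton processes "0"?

No

Start: ε-closure({s0}) = {s0, s2}.
Read '0': {s0, s2} → {s2}.
State s1 is not in {s2}.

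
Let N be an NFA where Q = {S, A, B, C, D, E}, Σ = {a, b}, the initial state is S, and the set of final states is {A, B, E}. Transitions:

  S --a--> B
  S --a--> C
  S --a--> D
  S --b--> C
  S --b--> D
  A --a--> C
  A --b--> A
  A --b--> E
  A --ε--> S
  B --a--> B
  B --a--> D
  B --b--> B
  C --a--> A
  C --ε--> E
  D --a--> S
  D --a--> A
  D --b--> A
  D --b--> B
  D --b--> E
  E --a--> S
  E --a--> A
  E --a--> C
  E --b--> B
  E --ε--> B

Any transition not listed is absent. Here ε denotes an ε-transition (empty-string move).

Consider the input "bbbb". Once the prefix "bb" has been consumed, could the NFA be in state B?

Yes

Start in {S}.
Read 'b': S→{C, D}; union {C, D}; ε-closure = {B, C, D, E}.
Read 'b': B→{B}, C→∅, D→{A, B, E}, E→{B}; union {A, B, E}; ε-closure = {S, A, B, E}.
State B is in {S, A, B, E}.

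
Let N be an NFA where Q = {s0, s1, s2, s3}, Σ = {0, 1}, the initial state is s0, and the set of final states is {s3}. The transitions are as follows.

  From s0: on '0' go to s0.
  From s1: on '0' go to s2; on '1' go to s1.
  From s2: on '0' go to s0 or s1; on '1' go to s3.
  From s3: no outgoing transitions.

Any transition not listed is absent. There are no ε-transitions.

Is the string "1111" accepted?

Start in {s0}.
Read '1': s0→∅; now ∅.
The set is empty and remains empty for the remaining 3 symbols.
The final set ∅ contains no accepting state.

No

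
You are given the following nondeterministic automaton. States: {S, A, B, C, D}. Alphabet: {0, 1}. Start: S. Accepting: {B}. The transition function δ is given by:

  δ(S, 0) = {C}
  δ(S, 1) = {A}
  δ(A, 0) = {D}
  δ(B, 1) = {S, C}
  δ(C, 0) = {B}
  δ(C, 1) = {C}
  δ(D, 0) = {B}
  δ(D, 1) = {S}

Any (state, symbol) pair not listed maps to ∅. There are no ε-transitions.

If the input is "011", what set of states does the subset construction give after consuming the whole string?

Start in {S}.
Read '0': {S} → {C}.
Read '1': {C} → {C}.
Read '1': {C} → {C}.

{C}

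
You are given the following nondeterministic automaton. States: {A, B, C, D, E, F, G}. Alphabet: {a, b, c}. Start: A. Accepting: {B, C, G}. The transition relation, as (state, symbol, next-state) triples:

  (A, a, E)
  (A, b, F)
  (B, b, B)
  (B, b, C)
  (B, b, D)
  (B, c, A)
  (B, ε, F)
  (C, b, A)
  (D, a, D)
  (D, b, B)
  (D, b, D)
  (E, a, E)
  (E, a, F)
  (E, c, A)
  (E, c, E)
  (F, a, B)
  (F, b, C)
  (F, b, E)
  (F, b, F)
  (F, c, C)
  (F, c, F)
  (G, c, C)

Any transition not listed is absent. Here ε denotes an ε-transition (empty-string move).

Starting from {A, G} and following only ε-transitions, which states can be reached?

{A, G}

Begin with {A, G}.
No ε-moves leave this set, so the closure equals the set itself.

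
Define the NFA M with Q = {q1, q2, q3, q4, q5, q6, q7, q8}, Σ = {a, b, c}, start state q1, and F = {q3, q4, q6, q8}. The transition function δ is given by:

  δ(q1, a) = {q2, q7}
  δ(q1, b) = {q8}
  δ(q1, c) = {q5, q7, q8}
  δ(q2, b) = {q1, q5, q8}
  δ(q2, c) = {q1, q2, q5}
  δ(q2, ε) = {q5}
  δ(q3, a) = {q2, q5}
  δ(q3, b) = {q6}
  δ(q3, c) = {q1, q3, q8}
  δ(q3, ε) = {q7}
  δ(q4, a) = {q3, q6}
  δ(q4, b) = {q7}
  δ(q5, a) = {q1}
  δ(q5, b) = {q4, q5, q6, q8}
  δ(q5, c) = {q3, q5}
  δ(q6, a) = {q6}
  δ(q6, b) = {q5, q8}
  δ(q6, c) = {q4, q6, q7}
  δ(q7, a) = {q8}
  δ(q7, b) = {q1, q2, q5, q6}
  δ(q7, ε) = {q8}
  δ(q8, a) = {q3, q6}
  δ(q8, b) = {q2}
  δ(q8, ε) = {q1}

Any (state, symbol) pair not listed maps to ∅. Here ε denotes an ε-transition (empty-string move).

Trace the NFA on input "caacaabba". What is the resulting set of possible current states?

Start in {q1}.
Read 'c': q1→{q5, q7, q8}; union {q5, q7, q8}; ε-closure = {q1, q5, q7, q8}.
Read 'a': q1→{q2, q7}, q5→{q1}, q7→{q8}, q8→{q3, q6}; union {q1, q2, q3, q6, q7, q8}; ε-closure = {q1, q2, q3, q5, q6, q7, q8}.
Read 'a': q1→{q2, q7}, q2→∅, q3→{q2, q5}, q5→{q1}, q6→{q6}, q7→{q8}, q8→{q3, q6}; now {q1, q2, q3, q5, q6, q7, q8}.
Read 'c': q1→{q5, q7, q8}, q2→{q1, q2, q5}, q3→{q1, q3, q8}, q5→{q3, q5}, q6→{q4, q6, q7}, q7→∅, q8→∅; now {q1, q2, q3, q4, q5, q6, q7, q8}.
Read 'a': q1→{q2, q7}, q2→∅, q3→{q2, q5}, q4→{q3, q6}, q5→{q1}, q6→{q6}, q7→{q8}, q8→{q3, q6}; now {q1, q2, q3, q5, q6, q7, q8}.
Read 'a': q1→{q2, q7}, q2→∅, q3→{q2, q5}, q5→{q1}, q6→{q6}, q7→{q8}, q8→{q3, q6}; now {q1, q2, q3, q5, q6, q7, q8}.
Read 'b': q1→{q8}, q2→{q1, q5, q8}, q3→{q6}, q5→{q4, q5, q6, q8}, q6→{q5, q8}, q7→{q1, q2, q5, q6}, q8→{q2}; now {q1, q2, q4, q5, q6, q8}.
Read 'b': q1→{q8}, q2→{q1, q5, q8}, q4→{q7}, q5→{q4, q5, q6, q8}, q6→{q5, q8}, q8→{q2}; now {q1, q2, q4, q5, q6, q7, q8}.
Read 'a': q1→{q2, q7}, q2→∅, q4→{q3, q6}, q5→{q1}, q6→{q6}, q7→{q8}, q8→{q3, q6}; union {q1, q2, q3, q6, q7, q8}; ε-closure = {q1, q2, q3, q5, q6, q7, q8}.

{q1, q2, q3, q5, q6, q7, q8}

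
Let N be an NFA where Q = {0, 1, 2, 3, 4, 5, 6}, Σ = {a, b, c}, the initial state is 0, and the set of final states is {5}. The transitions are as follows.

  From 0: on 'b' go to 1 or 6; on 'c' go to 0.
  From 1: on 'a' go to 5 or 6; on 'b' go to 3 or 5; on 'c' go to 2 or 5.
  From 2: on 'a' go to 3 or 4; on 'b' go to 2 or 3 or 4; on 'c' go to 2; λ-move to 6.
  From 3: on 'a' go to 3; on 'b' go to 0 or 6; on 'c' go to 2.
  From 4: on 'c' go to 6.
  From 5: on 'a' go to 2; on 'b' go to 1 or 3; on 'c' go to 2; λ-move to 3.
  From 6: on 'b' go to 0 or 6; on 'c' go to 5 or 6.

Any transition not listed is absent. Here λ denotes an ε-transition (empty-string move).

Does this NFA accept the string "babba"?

Start in {0}.
Read 'b': {0} → {1, 6}.
Read 'a': {1, 6} → {3, 5, 6}.
Read 'b': {3, 5, 6} → {0, 1, 3, 6}.
Read 'b': {0, 1, 3, 6} → {0, 1, 3, 5, 6}.
Read 'a': {0, 1, 3, 5, 6} → {2, 3, 5, 6}.
The final set {2, 3, 5, 6} contains the accepting state 5.

Yes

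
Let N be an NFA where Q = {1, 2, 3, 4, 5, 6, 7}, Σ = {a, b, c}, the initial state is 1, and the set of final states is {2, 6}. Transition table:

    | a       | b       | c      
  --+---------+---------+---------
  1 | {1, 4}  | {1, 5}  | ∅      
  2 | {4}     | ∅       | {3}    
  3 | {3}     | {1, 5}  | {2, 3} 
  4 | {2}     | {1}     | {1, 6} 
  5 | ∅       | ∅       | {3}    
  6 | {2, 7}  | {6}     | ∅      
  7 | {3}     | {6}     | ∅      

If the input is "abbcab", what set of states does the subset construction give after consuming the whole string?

{1, 5}

Start in {1}.
Read 'a': 1→{1, 4}; now {1, 4}.
Read 'b': 1→{1, 5}, 4→{1}; now {1, 5}.
Read 'b': 1→{1, 5}, 5→∅; now {1, 5}.
Read 'c': 1→∅, 5→{3}; now {3}.
Read 'a': 3→{3}; now {3}.
Read 'b': 3→{1, 5}; now {1, 5}.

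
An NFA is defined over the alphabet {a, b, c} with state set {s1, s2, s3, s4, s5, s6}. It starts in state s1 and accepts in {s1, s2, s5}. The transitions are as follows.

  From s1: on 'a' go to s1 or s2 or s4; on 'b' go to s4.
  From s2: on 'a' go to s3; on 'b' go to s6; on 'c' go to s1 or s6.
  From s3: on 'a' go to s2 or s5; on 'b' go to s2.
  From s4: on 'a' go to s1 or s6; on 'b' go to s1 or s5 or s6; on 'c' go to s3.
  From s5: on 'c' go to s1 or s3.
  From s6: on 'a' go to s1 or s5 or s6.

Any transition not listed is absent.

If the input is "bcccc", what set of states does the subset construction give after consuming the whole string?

∅

Start in {s1}.
Read 'b': s1→{s4}; now {s4}.
Read 'c': s4→{s3}; now {s3}.
Read 'c': s3→∅; now ∅.
The set is empty and remains empty for the remaining 2 symbols.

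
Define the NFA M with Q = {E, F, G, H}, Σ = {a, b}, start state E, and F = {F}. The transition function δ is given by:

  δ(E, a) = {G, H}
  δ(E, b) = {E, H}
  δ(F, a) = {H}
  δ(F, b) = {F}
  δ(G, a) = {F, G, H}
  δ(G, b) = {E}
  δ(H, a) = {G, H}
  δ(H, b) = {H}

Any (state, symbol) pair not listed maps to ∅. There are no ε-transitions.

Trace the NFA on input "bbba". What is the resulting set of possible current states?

{G, H}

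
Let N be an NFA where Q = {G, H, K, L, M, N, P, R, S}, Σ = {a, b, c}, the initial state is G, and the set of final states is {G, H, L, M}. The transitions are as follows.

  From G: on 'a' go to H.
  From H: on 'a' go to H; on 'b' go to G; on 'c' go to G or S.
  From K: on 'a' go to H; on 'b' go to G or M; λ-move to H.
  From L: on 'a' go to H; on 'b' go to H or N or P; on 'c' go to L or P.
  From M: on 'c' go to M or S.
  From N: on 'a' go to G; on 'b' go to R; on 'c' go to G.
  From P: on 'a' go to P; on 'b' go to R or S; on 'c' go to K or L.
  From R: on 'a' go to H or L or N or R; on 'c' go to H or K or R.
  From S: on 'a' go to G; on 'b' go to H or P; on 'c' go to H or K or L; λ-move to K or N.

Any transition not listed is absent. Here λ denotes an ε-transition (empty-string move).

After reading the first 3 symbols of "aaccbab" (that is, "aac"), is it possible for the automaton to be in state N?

Start in {G}.
Read 'a': G→{H}; now {H}.
Read 'a': H→{H}; now {H}.
Read 'c': H→{G, S}; union {G, S}; ε-closure = {G, H, K, N, S}.
State N is in {G, H, K, N, S}.

Yes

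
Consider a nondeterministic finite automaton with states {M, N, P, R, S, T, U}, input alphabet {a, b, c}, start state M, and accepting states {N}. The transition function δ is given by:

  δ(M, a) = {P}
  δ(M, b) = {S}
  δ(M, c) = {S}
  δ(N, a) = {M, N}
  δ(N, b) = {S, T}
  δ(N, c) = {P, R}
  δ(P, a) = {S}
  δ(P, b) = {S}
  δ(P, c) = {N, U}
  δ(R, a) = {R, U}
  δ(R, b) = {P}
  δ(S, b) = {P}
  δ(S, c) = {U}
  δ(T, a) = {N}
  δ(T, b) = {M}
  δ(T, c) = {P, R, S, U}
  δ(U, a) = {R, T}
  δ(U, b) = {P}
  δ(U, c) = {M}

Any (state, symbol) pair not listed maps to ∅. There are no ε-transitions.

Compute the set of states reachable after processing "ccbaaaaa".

∅

Start in {M}.
Read 'c': M→{S}; now {S}.
Read 'c': S→{U}; now {U}.
Read 'b': U→{P}; now {P}.
Read 'a': P→{S}; now {S}.
Read 'a': S→∅; now ∅.
The set is empty and remains empty for the remaining 3 symbols.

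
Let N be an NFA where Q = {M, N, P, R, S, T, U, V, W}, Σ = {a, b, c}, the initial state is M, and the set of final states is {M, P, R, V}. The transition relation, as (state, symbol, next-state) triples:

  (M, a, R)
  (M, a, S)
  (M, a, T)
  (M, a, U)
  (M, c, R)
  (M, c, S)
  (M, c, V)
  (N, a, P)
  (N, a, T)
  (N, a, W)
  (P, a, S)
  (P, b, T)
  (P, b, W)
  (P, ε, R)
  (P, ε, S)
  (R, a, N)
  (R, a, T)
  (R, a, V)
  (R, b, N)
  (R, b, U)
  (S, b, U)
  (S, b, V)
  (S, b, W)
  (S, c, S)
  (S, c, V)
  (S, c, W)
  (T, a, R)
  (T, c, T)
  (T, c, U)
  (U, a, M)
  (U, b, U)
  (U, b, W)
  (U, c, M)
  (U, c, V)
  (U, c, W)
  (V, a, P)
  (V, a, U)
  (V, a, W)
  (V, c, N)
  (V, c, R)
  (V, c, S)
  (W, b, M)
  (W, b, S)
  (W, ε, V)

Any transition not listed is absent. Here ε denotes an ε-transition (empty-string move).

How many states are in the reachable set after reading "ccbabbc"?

6

Start in {M}.
Read 'c': M→{R, S, V}; now {R, S, V}.
Read 'c': R→∅, S→{S, V, W}, V→{N, R, S}; now {N, R, S, V, W}.
Read 'b': N→∅, R→{N, U}, S→{U, V, W}, V→∅, W→{M, S}; now {M, N, S, U, V, W}.
Read 'a': M→{R, S, T, U}, N→{P, T, W}, S→∅, U→{M}, V→{P, U, W}, W→∅; union {M, P, R, S, T, U, W}; ε-closure = {M, P, R, S, T, U, V, W}.
Read 'b': M→∅, P→{T, W}, R→{N, U}, S→{U, V, W}, T→∅, U→{U, W}, V→∅, W→{M, S}; now {M, N, S, T, U, V, W}.
Read 'b': M→∅, N→∅, S→{U, V, W}, T→∅, U→{U, W}, V→∅, W→{M, S}; now {M, S, U, V, W}.
Read 'c': M→{R, S, V}, S→{S, V, W}, U→{M, V, W}, V→{N, R, S}, W→∅; now {M, N, R, S, V, W}.
That set has 6 states.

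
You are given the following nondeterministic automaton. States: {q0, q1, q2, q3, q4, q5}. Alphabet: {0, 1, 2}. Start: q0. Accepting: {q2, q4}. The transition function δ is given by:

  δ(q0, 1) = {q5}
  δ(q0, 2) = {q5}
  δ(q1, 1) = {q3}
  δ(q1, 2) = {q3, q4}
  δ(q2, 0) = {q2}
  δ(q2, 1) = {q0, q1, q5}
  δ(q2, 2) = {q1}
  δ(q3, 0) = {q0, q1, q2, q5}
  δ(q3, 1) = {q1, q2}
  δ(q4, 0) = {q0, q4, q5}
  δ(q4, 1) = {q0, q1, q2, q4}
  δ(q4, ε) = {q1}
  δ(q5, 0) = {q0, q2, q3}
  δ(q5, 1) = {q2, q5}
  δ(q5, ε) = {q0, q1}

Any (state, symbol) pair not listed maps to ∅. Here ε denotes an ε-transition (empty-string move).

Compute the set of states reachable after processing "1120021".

Start in {q0}.
Read '1': q0→{q5}; union {q5}; ε-closure = {q0, q1, q5}.
Read '1': q0→{q5}, q1→{q3}, q5→{q2, q5}; union {q2, q3, q5}; ε-closure = {q0, q1, q2, q3, q5}.
Read '2': q0→{q5}, q1→{q3, q4}, q2→{q1}, q3→∅, q5→∅; union {q1, q3, q4, q5}; ε-closure = {q0, q1, q3, q4, q5}.
Read '0': q0→∅, q1→∅, q3→{q0, q1, q2, q5}, q4→{q0, q4, q5}, q5→{q0, q2, q3}; now {q0, q1, q2, q3, q4, q5}.
Read '0': q0→∅, q1→∅, q2→{q2}, q3→{q0, q1, q2, q5}, q4→{q0, q4, q5}, q5→{q0, q2, q3}; now {q0, q1, q2, q3, q4, q5}.
Read '2': q0→{q5}, q1→{q3, q4}, q2→{q1}, q3→∅, q4→∅, q5→∅; union {q1, q3, q4, q5}; ε-closure = {q0, q1, q3, q4, q5}.
Read '1': q0→{q5}, q1→{q3}, q3→{q1, q2}, q4→{q0, q1, q2, q4}, q5→{q2, q5}; now {q0, q1, q2, q3, q4, q5}.

{q0, q1, q2, q3, q4, q5}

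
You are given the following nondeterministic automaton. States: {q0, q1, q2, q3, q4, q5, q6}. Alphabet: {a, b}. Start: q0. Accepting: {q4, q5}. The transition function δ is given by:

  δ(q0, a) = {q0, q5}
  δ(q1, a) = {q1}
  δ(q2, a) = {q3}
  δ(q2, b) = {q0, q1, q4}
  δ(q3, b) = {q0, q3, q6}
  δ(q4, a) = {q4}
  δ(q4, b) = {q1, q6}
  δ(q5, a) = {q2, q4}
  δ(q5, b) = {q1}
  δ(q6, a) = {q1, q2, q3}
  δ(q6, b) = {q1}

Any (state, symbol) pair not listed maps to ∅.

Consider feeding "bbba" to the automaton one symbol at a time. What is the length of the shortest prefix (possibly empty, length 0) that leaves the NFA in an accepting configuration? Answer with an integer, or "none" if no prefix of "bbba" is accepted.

none

Start in {q0}.
Read 'b': {q0} → ∅.
The set is empty and remains empty for the remaining 3 symbols.
No reachable set along the way intersects F.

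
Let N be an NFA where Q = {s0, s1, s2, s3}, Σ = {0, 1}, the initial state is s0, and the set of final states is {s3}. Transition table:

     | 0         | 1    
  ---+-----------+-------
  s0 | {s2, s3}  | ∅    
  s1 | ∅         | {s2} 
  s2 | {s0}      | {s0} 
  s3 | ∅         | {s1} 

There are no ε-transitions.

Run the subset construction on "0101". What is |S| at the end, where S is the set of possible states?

2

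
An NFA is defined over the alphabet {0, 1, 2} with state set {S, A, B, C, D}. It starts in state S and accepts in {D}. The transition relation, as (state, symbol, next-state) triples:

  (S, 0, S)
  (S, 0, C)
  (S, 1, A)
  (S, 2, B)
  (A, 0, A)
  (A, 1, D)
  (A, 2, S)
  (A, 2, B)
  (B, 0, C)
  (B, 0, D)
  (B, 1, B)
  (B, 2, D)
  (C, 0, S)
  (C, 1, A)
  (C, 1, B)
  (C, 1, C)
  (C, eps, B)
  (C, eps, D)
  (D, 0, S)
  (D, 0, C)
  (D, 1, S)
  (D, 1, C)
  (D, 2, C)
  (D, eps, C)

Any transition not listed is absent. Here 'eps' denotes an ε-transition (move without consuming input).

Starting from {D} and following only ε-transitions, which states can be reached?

Begin with {D}.
ε-move D → C; add C.
ε-move C → B; add B.

{B, C, D}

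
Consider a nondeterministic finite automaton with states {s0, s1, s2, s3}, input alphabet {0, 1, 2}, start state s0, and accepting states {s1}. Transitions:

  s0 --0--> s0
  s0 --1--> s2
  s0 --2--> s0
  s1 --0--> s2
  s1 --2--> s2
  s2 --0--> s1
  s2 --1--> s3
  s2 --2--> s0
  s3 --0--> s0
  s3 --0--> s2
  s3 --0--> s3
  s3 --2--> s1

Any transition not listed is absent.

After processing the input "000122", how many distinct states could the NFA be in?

Start in {s0}.
Read '0': s0→{s0}; now {s0}.
Read '0': s0→{s0}; now {s0}.
Read '0': s0→{s0}; now {s0}.
Read '1': s0→{s2}; now {s2}.
Read '2': s2→{s0}; now {s0}.
Read '2': s0→{s0}; now {s0}.
That set has 1 state.

1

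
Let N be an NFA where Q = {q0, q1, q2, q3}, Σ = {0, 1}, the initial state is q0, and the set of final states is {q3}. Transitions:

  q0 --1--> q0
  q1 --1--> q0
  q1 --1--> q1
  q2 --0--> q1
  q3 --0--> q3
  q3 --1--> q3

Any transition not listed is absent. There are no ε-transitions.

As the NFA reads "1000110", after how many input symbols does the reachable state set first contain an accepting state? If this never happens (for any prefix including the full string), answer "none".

Start in {q0}.
Read '1': q0→{q0}; now {q0}.
Read '0': q0→∅; now ∅.
The set is empty and remains empty for the remaining 5 symbols.
No reachable set along the way intersects F.

none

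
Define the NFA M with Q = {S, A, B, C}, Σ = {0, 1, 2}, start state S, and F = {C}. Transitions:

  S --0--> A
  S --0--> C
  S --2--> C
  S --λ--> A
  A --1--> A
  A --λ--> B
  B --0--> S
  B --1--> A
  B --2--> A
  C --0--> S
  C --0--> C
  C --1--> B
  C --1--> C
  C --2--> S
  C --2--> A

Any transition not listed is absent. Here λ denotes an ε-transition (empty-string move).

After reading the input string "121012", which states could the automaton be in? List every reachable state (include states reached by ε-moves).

{A, B}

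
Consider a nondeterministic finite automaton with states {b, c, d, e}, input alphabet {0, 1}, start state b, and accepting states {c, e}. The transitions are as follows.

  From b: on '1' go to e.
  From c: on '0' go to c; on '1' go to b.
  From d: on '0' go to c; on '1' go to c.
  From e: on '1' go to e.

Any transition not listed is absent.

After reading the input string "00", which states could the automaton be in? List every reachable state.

∅

Start in {b}.
Read '0': {b} → ∅.
The set is empty and remains empty for the remaining 1 symbol.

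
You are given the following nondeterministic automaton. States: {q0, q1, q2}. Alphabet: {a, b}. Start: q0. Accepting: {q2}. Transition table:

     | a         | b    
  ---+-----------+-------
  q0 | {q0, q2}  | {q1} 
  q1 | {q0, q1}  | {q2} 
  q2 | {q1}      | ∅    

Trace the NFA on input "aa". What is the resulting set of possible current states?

Start in {q0}.
Read 'a': q0→{q0, q2}; now {q0, q2}.
Read 'a': q0→{q0, q2}, q2→{q1}; now {q0, q1, q2}.

{q0, q1, q2}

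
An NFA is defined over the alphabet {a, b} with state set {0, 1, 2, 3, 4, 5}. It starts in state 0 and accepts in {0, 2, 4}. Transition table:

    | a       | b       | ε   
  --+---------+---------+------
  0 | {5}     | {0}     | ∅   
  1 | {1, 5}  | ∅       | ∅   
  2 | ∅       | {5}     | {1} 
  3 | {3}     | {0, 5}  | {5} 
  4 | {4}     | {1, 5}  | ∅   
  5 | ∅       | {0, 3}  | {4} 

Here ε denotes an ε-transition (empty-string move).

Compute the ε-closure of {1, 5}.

Begin with {1, 5}.
ε-move 5 → 4; add 4.

{1, 4, 5}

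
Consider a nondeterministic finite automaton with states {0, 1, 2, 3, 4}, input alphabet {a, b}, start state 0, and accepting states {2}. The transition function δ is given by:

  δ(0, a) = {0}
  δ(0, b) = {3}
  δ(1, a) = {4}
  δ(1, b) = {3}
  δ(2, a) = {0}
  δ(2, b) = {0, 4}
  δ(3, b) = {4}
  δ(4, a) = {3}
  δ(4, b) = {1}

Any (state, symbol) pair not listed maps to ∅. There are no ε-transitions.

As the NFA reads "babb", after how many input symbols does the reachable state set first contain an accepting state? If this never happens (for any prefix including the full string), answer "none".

none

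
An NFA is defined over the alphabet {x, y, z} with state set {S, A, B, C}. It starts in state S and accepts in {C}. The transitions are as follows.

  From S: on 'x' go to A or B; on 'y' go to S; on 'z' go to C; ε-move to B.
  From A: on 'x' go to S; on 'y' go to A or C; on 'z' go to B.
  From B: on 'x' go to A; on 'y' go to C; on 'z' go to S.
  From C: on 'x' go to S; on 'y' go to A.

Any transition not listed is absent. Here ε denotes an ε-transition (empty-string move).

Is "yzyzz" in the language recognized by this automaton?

Start: ε-closure({S}) = {S, B}.
Read 'y': S→{S}, B→{C}; union {S, C}; ε-closure = {S, B, C}.
Read 'z': S→{C}, B→{S}, C→∅; union {S, C}; ε-closure = {S, B, C}.
Read 'y': S→{S}, B→{C}, C→{A}; union {S, A, C}; ε-closure = {S, A, B, C}.
Read 'z': S→{C}, A→{B}, B→{S}, C→∅; now {S, B, C}.
Read 'z': S→{C}, B→{S}, C→∅; union {S, C}; ε-closure = {S, B, C}.
The final set {S, B, C} contains the accepting state C.

Yes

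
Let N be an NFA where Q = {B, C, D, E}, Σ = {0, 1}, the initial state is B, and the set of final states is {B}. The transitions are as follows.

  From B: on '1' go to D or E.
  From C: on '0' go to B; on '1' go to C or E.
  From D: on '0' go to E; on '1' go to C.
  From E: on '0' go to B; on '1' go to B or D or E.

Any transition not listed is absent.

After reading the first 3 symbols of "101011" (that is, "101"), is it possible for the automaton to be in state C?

No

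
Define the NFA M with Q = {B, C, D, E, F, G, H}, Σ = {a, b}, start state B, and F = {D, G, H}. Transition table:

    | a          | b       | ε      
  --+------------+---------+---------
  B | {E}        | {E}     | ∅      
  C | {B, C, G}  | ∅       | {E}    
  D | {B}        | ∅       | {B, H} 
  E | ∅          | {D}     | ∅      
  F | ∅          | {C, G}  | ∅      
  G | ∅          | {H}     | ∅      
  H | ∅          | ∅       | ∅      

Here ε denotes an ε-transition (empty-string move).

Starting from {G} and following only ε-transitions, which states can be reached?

{G}

Begin with {G}.
No ε-moves leave this set, so the closure equals the set itself.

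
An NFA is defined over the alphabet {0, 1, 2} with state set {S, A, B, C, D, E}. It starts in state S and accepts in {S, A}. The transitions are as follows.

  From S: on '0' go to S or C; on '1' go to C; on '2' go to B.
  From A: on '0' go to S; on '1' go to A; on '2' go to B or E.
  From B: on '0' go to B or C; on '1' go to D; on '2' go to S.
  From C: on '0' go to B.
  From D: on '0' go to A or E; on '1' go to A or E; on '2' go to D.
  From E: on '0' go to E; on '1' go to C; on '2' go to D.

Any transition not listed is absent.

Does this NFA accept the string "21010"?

Yes

Start in {S}.
Read '2': S→{B}; now {B}.
Read '1': B→{D}; now {D}.
Read '0': D→{A, E}; now {A, E}.
Read '1': A→{A}, E→{C}; now {A, C}.
Read '0': A→{S}, C→{B}; now {S, B}.
The final set {S, B} contains the accepting state S.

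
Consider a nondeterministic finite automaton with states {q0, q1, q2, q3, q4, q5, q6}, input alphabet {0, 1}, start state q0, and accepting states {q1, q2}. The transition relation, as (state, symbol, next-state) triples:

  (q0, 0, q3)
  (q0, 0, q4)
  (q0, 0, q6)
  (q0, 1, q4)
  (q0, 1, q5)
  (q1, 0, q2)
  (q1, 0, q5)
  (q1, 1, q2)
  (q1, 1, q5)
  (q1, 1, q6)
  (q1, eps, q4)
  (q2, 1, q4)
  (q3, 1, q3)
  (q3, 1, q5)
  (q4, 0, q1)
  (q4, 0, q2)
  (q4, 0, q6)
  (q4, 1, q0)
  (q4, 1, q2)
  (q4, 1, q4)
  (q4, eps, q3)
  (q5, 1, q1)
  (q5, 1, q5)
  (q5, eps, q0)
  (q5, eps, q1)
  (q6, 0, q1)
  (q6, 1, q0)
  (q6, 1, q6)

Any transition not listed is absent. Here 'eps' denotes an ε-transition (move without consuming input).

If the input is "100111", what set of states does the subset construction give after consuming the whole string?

Start in {q0}.
Read '1': {q0} → {q0, q1, q3, q4, q5}.
Read '0': {q0, q1, q3, q4, q5} → {q0, q1, q2, q3, q4, q5, q6}.
Read '0': {q0, q1, q2, q3, q4, q5, q6} → {q0, q1, q2, q3, q4, q5, q6}.
Read '1': {q0, q1, q2, q3, q4, q5, q6} → {q0, q1, q2, q3, q4, q5, q6}.
Read '1': {q0, q1, q2, q3, q4, q5, q6} → {q0, q1, q2, q3, q4, q5, q6}.
Read '1': {q0, q1, q2, q3, q4, q5, q6} → {q0, q1, q2, q3, q4, q5, q6}.

{q0, q1, q2, q3, q4, q5, q6}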